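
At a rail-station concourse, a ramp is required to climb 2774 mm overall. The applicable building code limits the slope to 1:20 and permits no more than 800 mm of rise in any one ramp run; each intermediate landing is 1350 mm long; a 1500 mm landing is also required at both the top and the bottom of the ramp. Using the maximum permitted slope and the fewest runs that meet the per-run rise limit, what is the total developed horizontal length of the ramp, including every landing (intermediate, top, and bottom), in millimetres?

62530 mm

2774 / 800 = 3.47, so 4 ramp runs are needed. That means 3 intermediate landings.
Ramp run (horizontal) at 1:20: 2774 × 20 = 55480 mm.
Intermediate landings: 3 × 1350 = 4050 mm.
Top and bottom landings: 2 × 1500 = 3000 mm.
Total = 55480 + 4050 + 3000 = 62530 mm.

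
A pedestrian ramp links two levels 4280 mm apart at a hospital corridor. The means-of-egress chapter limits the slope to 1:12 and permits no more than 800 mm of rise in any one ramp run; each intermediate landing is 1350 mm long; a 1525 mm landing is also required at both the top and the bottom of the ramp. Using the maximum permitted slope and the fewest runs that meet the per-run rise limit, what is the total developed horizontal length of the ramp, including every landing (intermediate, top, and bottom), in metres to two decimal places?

At most 800 each: 4280/800 = 5.35, giving 6 ramp runs. That means 5 intermediate landings.
Horizontal run for 4280 mm of rise at 1:12 is 4280 × 12 = 51360 mm.
Intermediate landings: 5 × 1350 = 6750 mm.
Top and bottom landings: 2 × 1525 = 3050 mm.
Total = 51360 + 6750 + 3050 = 61160 mm.
= 61.16 m.

61.16 m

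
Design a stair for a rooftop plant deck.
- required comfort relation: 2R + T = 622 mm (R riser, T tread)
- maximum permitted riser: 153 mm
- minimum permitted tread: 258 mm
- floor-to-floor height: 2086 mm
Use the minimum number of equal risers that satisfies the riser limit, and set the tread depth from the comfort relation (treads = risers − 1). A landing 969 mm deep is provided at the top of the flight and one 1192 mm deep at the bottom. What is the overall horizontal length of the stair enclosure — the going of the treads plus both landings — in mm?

At most 153 each: 2086/153 = 13.63, giving 14 risers.
R = 2086 ÷ 14 = 149 mm.
T = 622 − 2·149 = 324 mm, which satisfies the 258 mm minimum.
14 risers give 13 treads; going = 13 × 324 = 4212 mm.
Add landings: 4212 + 969 + 1192 = 6373 mm.

6373 mm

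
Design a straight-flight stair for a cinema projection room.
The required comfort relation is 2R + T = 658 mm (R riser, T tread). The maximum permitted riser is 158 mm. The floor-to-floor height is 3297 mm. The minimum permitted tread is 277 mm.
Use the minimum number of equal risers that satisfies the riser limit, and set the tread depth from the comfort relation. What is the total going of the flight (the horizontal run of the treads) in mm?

At most 158 each: 3297/158 = 20.87, giving 21 risers.
Riser R = 3297 / 21 = 157 mm, within the 158 mm limit.
From 2R + T = 658: T = 658 − 314 = 344 mm.
Treads = 21 − 1 = 20; going = 20 × 344 = 6880 mm.

6880 mm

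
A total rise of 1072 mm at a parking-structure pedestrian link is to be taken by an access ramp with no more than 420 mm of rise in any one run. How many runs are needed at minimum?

3 runs

At most 420 each: 1072/420 = 2.55, giving 3 ramp runs.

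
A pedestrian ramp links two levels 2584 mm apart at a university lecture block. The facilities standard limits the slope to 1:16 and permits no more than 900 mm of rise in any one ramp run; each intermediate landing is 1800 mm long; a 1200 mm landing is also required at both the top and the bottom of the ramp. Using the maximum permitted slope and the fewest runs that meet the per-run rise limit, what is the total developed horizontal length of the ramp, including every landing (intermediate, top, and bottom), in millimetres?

2584 / 900 = 2.87, so 3 ramp runs are needed. That means 2 intermediate landings.
Ramp run (horizontal) at 1:16: 2584 × 16 = 41344 mm.
2 intermediate landings contribute 2 × 1800 = 3600 mm.
Top and bottom landings: 2 × 1200 = 2400 mm.
Total = 41344 + 3600 + 2400 = 47344 mm.

47344 mm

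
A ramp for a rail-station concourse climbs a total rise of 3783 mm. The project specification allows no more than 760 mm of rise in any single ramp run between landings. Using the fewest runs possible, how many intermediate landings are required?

⌈3783/760⌉ = 5 ramp runs.
5 runs are separated by 4 intermediate landings.

4 intermediate landings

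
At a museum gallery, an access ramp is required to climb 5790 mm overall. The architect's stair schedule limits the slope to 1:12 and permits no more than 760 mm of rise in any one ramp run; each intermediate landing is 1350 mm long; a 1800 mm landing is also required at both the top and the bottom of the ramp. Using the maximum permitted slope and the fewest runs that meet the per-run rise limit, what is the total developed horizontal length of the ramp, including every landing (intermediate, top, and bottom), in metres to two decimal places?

82.53 m

⌈5790/760⌉ = 8 ramp runs. That means 7 intermediate landings.
Horizontal run for 5790 mm of rise at 1:12 is 5790 × 12 = 69480 mm.
Intermediate landings: 7 × 1350 = 9450 mm.
Top and bottom landings: 2 × 1800 = 3600 mm.
Total = 69480 + 9450 + 3600 = 82530 mm.
= 82.53 m.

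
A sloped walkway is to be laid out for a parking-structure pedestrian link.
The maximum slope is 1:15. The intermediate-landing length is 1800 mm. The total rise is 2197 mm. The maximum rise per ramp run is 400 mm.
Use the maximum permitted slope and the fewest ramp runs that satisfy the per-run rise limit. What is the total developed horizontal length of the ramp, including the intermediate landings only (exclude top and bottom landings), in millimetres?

2197 / 400 = 5.492 → round up to 6 ramp runs. That means 5 intermediate landings.
Ramp run (horizontal) at 1:15: 2197 × 15 = 32955 mm.
5 intermediate landings contribute 5 × 1800 = 9000 mm.
Total developed length = 32955 + 9000 = 41955 mm.

41955 mm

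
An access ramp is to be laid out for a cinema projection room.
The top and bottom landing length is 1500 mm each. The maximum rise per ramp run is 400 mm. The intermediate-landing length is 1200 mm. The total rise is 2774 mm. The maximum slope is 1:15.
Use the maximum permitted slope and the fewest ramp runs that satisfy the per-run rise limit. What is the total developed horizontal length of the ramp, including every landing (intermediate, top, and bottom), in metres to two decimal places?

At most 400 each: 2774/400 = 6.93, giving 7 ramp runs. That means 6 intermediate landings.
Horizontal run for 2774 mm of rise at 1:15 is 2774 × 15 = 41610 mm.
6 intermediate landings contribute 6 × 1200 = 7200 mm.
Top and bottom landings: 2 × 1500 = 3000 mm.
Total = 41610 + 7200 + 3000 = 51810 mm.
= 51.81 m.

51.81 m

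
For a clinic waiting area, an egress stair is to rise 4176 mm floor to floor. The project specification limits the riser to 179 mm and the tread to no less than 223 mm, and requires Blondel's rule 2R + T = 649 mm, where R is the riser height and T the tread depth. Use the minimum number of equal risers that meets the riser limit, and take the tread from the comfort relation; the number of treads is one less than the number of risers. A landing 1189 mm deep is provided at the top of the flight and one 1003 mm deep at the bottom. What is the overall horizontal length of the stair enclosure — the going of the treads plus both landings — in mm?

⌈4176/179⌉ = 24 risers.
Each riser is 4176/24 = 174 mm (≤ 179 mm).
From 2R + T = 649: T = 649 − 348 = 301 mm.
Going = (24 − 1) × 301 = 6923 mm.
Add landings: 6923 + 1189 + 1003 = 9115 mm.

9115 mm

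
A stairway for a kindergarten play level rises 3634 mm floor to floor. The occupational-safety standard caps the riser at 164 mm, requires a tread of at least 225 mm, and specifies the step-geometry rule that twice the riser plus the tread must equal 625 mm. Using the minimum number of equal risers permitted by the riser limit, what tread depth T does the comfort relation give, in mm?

3634 / 164 = 22.159 → round up to 23 risers.
Riser R = 3634 / 23 = 158 mm, within the 164 mm limit.
From 2R + T = 625: T = 625 − 316 = 309 mm.

309 mm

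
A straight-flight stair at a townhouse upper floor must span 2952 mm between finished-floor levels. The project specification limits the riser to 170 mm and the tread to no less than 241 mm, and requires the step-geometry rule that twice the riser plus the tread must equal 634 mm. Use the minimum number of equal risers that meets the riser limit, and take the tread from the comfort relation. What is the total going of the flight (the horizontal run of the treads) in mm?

2952 / 170 = 17.365 → round up to 18 risers.
Each riser is 2952/18 = 164 mm (≤ 170 mm).
From 2R + T = 634: T = 634 − 328 = 306 mm.
18 risers give 17 treads; going = 17 × 306 = 5202 mm.

5202 mm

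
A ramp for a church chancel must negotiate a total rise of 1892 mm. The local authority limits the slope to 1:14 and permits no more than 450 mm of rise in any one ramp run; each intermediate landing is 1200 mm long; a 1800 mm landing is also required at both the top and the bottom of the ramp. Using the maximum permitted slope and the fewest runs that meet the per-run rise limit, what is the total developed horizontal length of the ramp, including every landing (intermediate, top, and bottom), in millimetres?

At most 450 each: 1892/450 = 4.20, giving 5 ramp runs. That means 4 intermediate landings.
Horizontal run for 1892 mm of rise at 1:14 is 1892 × 14 = 26488 mm.
Intermediate landings: 4 × 1200 = 4800 mm.
Top and bottom landings: 2 × 1800 = 3600 mm.
Total = 26488 + 4800 + 3600 = 34888 mm.

34888 mm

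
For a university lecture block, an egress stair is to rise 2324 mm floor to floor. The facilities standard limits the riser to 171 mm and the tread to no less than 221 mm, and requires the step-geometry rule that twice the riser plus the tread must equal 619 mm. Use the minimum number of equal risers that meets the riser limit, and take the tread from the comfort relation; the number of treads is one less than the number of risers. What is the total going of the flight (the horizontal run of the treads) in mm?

3731 mm

2324 / 171 = 13.591 → round up to 14 risers.
Riser R = 2324 / 14 = 166 mm, within the 171 mm limit.
T = 619 − 2·166 = 287 mm, which satisfies the 221 mm minimum.
14 risers give 13 treads; going = 13 × 287 = 3731 mm.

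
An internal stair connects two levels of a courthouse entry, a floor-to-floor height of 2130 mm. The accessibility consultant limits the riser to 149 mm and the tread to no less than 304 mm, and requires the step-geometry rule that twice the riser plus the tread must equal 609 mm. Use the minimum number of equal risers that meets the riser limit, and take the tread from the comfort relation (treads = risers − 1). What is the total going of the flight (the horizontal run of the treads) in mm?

4550 mm

2130 / 149 = 14.295 → round up to 15 risers.
Riser R = 2130 / 15 = 142 mm, within the 149 mm limit.
T = 609 − 2·142 = 325 mm, which satisfies the 304 mm minimum.
Going = (15 − 1) × 325 = 4550 mm.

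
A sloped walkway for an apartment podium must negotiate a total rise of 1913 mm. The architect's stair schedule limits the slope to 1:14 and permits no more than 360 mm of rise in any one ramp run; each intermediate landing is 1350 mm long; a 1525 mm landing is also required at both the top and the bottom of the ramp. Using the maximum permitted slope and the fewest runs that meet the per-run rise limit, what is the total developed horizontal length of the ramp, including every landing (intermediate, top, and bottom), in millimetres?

⌈1913/360⌉ = 6 ramp runs. That means 5 intermediate landings.
Ramp run (horizontal) at 1:14: 1913 × 14 = 26782 mm.
Intermediate landings: 5 × 1350 = 6750 mm.
Top and bottom landings: 2 × 1525 = 3050 mm.
Total = 26782 + 6750 + 3050 = 36582 mm.

36582 mm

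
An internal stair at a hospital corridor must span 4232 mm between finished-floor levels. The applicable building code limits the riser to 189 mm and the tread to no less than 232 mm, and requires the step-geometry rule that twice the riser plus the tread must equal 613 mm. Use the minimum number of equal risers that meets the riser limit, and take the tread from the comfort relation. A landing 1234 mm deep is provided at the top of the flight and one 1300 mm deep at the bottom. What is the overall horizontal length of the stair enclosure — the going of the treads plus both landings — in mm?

7924 mm

At most 189 each: 4232/189 = 22.39, giving 23 risers.
Each riser is 4232/23 = 184 mm (≤ 189 mm).
From 2R + T = 613: T = 613 − 368 = 245 mm.
Going = (23 − 1) × 245 = 5390 mm.
Add landings: 5390 + 1234 + 1300 = 7924 mm.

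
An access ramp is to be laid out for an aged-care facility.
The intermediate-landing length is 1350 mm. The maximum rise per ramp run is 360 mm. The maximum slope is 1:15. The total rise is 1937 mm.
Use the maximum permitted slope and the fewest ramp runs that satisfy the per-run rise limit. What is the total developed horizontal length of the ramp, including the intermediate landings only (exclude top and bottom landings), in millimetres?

⌈1937/360⌉ = 6 ramp runs. That means 5 intermediate landings.
Ramp run (horizontal) at 1:15: 1937 × 15 = 29055 mm.
Intermediate landings: 5 × 1350 = 6750 mm.
Developed length = 29055 + 6750 = 35805 mm.

35805 mm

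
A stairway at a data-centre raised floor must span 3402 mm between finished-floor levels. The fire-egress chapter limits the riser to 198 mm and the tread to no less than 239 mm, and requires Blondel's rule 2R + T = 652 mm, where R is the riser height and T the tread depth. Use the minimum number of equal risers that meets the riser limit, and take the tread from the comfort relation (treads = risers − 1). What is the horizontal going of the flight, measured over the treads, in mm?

4658 mm

3402 / 198 = 17.182 → round up to 18 risers.
Riser R = 3402 / 18 = 189 mm, within the 198 mm limit.
From 2R + T = 652: T = 652 − 378 = 274 mm.
Treads = 18 − 1 = 17; going = 17 × 274 = 4658 mm.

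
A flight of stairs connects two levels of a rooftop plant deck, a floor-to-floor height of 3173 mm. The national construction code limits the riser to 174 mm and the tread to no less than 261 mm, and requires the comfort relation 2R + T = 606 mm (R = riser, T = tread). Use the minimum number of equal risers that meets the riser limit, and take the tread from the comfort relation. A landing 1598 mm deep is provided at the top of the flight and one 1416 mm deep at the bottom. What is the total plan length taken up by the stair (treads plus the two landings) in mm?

At most 174 each: 3173/174 = 18.24, giving 19 risers.
Riser R = 3173 / 19 = 167 mm, within the 174 mm limit.
From 2R + T = 606: T = 606 − 334 = 272 mm.
Going = (19 − 1) × 272 = 4896 mm.
Enclosure = 4896 + 1598 + 1416 = 7910 mm.

7910 mm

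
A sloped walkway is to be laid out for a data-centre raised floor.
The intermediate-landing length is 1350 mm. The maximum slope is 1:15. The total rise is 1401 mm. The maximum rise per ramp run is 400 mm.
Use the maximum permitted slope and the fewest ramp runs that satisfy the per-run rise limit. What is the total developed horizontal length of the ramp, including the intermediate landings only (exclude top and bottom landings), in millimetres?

25065 mm

⌈1401/400⌉ = 4 ramp runs. That means 3 intermediate landings.
Horizontal run for 1401 mm of rise at 1:15 is 1401 × 15 = 21015 mm.
Intermediate landings: 3 × 1350 = 4050 mm.
Developed length = 21015 + 4050 = 25065 mm.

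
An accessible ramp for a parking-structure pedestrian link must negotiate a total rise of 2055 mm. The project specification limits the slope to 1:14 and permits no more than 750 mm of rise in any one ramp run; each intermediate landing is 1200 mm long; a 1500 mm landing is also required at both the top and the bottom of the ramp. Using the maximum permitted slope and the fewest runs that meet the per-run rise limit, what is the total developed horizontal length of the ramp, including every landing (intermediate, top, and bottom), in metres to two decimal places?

2055 / 750 = 2.74, so 3 ramp runs are needed. That means 2 intermediate landings.
Ramp run (horizontal) at 1:14: 2055 × 14 = 28770 mm.
2 intermediate landings contribute 2 × 1200 = 2400 mm.
Top and bottom landings: 2 × 1500 = 3000 mm.
Total = 28770 + 2400 + 3000 = 34170 mm.
= 34.17 m.

34.17 m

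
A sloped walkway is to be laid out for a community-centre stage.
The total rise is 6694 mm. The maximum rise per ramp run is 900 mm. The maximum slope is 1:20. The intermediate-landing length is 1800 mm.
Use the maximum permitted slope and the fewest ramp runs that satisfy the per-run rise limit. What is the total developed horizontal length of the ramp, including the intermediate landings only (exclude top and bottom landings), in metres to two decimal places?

At most 900 each: 6694/900 = 7.44, giving 8 ramp runs. That means 7 intermediate landings.
Ramp run (horizontal) at 1:20: 6694 × 20 = 133880 mm.
Intermediate landings: 7 × 1800 = 12600 mm.
Total developed length = 133880 + 12600 = 146480 mm.
= 146.48 m.

146.48 m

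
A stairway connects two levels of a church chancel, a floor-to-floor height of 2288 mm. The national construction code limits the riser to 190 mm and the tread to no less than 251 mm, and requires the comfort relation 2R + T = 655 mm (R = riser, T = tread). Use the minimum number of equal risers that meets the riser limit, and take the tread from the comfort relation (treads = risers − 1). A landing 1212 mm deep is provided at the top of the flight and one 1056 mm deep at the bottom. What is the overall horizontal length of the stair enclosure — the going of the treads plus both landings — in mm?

2288 / 190 = 12.042 → round up to 13 risers.
Each riser is 2288/13 = 176 mm (≤ 190 mm).
Tread T = 655 − 2 × 176 = 303 mm (≥ 251 mm).
Treads = 13 − 1 = 12; going = 12 × 303 = 3636 mm.
Add landings: 3636 + 1212 + 1056 = 5904 mm.

5904 mm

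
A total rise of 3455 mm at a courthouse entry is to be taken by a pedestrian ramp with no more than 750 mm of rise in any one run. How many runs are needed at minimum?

At most 750 each: 3455/750 = 4.61, giving 5 ramp runs.

5 runs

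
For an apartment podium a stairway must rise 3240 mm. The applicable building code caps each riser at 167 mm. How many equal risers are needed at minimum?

3240 / 167 = 19.401 → round up to 20 risers.

20 risers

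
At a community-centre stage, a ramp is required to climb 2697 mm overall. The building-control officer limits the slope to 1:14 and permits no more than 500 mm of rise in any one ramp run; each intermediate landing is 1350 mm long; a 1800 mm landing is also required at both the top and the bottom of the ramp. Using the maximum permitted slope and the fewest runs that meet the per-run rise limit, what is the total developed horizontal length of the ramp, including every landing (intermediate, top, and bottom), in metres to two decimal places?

48.11 m

2697 / 500 = 5.39, so 6 ramp runs are needed. That means 5 intermediate landings.
Ramp run (horizontal) at 1:14: 2697 × 14 = 37758 mm.
Intermediate landings: 5 × 1350 = 6750 mm.
Top and bottom landings: 2 × 1800 = 3600 mm.
Total = 37758 + 6750 + 3600 = 48108 mm.
= 48.11 m.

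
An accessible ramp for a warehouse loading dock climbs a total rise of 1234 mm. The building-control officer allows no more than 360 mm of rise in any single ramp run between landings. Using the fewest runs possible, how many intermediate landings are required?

At most 360 each: 1234/360 = 3.43, giving 4 ramp runs.
4 runs are separated by 3 intermediate landings.

3 intermediate landings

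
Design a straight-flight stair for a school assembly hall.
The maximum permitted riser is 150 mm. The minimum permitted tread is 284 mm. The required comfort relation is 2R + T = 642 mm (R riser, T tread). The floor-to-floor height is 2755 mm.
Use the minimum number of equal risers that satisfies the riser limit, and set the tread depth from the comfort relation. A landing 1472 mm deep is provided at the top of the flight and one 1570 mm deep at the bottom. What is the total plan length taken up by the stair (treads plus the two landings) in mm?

9378 mm

2755 / 150 = 18.37, so 19 risers are needed.
Each riser is 2755/19 = 145 mm (≤ 150 mm).
From 2R + T = 642: T = 642 − 290 = 352 mm.
19 risers give 18 treads; going = 18 × 352 = 6336 mm.
Enclosure = 6336 + 1472 + 1570 = 9378 mm.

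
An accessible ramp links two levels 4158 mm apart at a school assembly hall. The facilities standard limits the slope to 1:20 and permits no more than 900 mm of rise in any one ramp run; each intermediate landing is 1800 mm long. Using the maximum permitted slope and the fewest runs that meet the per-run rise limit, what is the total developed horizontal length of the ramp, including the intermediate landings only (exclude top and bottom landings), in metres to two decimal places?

4158 / 900 = 4.62, so 5 ramp runs are needed. That means 4 intermediate landings.
Ramp run (horizontal) at 1:20: 4158 × 20 = 83160 mm.
4 intermediate landings contribute 4 × 1800 = 7200 mm.
Developed length = 83160 + 7200 = 90360 mm.
= 90.36 m.

90.36 m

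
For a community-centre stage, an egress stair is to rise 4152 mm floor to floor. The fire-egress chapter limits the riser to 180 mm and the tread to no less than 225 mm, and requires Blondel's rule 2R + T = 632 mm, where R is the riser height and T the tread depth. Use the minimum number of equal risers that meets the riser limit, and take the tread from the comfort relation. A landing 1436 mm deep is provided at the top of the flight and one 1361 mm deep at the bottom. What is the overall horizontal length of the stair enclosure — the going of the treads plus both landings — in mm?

9375 mm

4152 / 180 = 23.07, so 24 risers are needed.
Each riser is 4152/24 = 173 mm (≤ 180 mm).
T = 632 − 2·173 = 286 mm, which satisfies the 225 mm minimum.
24 risers give 23 treads; going = 23 × 286 = 6578 mm.
Add landings: 6578 + 1436 + 1361 = 9375 mm.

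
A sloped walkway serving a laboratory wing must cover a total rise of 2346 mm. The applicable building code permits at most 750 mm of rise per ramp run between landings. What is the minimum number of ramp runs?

4 runs

2346 / 750 = 3.128 → round up to 4 ramp runs.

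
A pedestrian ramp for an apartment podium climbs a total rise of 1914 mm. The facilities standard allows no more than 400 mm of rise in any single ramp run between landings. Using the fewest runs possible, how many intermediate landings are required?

4 intermediate landings

⌈1914/400⌉ = 5 ramp runs.
5 runs are separated by 4 intermediate landings.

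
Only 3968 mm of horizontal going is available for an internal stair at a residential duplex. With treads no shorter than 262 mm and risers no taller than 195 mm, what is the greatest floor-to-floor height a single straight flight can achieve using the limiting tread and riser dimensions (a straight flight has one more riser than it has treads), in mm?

3120 mm

3968 / 262 = 15.15, so 15 treads fit.
Risers = treads + 1 = 16.
Maximum height = 16 × 195 = 3120 mm.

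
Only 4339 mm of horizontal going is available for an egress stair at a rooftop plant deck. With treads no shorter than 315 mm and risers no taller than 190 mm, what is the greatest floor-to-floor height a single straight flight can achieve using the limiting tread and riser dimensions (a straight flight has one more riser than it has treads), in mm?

4339 / 315 = 13.77, so 13 treads fit.
Risers = treads + 1 = 14.
Maximum height = 14 × 190 = 2660 mm.

2660 mm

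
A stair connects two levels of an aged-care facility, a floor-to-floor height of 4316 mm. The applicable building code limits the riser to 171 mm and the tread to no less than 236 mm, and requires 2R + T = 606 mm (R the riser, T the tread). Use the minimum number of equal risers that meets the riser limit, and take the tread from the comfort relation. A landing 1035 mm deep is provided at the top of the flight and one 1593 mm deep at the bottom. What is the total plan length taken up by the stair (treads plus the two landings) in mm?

4316 / 171 = 25.240 → round up to 26 risers.
R = 4316 ÷ 26 = 166 mm.
From 2R + T = 606: T = 606 − 332 = 274 mm.
Going = (26 − 1) × 274 = 6850 mm.
Enclosure = 6850 + 1035 + 1593 = 9478 mm.

9478 mm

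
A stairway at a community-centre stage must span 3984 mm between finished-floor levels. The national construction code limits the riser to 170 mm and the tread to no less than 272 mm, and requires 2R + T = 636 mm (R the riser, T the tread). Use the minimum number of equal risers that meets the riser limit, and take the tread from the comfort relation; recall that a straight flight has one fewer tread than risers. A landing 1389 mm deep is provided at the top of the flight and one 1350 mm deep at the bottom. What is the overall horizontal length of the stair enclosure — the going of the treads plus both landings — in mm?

9731 mm

At most 170 each: 3984/170 = 23.44, giving 24 risers.
Riser R = 3984 / 24 = 166 mm, within the 170 mm limit.
Tread T = 636 − 2 × 166 = 304 mm (≥ 272 mm).
Treads = 24 − 1 = 23; going = 23 × 304 = 6992 mm.
Enclosure = 6992 + 1389 + 1350 = 9731 mm.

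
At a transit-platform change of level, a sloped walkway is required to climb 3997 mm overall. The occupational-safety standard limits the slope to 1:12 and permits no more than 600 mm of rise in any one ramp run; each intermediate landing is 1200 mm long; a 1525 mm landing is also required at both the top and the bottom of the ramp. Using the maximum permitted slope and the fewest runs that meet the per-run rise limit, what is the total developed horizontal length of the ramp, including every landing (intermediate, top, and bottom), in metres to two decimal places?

⌈3997/600⌉ = 7 ramp runs. That means 6 intermediate landings.
Horizontal run for 3997 mm of rise at 1:12 is 3997 × 12 = 47964 mm.
6 intermediate landings contribute 6 × 1200 = 7200 mm.
Top and bottom landings: 2 × 1525 = 3050 mm.
Total = 47964 + 7200 + 3050 = 58214 mm.
= 58.21 m.

58.21 m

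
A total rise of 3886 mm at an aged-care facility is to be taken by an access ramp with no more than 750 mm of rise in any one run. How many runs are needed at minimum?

6 runs

3886 / 750 = 5.181 → round up to 6 ramp runs.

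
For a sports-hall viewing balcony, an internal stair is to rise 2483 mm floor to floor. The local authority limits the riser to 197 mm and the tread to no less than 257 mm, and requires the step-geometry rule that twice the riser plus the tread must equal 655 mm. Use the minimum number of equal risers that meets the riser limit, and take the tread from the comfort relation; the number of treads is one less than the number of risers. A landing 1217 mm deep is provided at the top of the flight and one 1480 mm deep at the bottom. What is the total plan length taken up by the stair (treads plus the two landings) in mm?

2483 / 197 = 12.604 → round up to 13 risers.
Riser R = 2483 / 13 = 191 mm, within the 197 mm limit.
From 2R + T = 655: T = 655 − 382 = 273 mm.
13 risers give 12 treads; going = 12 × 273 = 3276 mm.
Enclosure = 3276 + 1217 + 1480 = 5973 mm.

5973 mm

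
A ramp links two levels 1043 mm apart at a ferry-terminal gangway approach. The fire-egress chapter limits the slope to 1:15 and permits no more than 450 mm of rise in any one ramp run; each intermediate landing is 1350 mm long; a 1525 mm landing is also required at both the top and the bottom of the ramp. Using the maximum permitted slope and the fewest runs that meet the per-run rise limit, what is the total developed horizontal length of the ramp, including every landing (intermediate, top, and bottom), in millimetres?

At most 450 each: 1043/450 = 2.32, giving 3 ramp runs. That means 2 intermediate landings.
Horizontal run for 1043 mm of rise at 1:15 is 1043 × 15 = 15645 mm.
Intermediate landings: 2 × 1350 = 2700 mm.
Top and bottom landings: 2 × 1525 = 3050 mm.
Total = 15645 + 2700 + 3050 = 21395 mm.

21395 mm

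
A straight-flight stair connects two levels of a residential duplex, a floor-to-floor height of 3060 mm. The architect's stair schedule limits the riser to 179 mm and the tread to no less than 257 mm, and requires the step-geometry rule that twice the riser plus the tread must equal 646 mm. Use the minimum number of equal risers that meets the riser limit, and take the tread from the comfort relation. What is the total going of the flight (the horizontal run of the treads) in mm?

5202 mm

3060 / 179 = 17.095 → round up to 18 risers.
R = 3060 ÷ 18 = 170 mm.
Tread T = 646 − 2 × 170 = 306 mm (≥ 257 mm).
Treads = 18 − 1 = 17; going = 17 × 306 = 5202 mm.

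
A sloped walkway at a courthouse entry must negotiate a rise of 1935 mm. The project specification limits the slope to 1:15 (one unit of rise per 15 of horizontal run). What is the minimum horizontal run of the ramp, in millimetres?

At 1:15 the run is 15 × 1935 = 29025 mm.

29025 mm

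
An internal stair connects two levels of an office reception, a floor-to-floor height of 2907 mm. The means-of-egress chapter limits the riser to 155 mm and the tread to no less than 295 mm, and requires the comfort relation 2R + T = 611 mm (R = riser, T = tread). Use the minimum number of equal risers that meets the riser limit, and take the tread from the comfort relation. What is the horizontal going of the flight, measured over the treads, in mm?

5490 mm

2907 / 155 = 18.755 → round up to 19 risers.
Each riser is 2907/19 = 153 mm (≤ 155 mm).
From 2R + T = 611: T = 611 − 306 = 305 mm.
Treads = 19 − 1 = 18; going = 18 × 305 = 5490 mm.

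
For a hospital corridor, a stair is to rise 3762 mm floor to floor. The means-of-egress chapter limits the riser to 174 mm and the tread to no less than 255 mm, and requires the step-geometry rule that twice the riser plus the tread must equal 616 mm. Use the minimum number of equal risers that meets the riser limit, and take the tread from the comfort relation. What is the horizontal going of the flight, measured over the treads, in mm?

3762 / 174 = 21.621 → round up to 22 risers.
R = 3762 ÷ 22 = 171 mm.
From 2R + T = 616: T = 616 − 342 = 274 mm.
22 risers give 21 treads; going = 21 × 274 = 5754 mm.

5754 mm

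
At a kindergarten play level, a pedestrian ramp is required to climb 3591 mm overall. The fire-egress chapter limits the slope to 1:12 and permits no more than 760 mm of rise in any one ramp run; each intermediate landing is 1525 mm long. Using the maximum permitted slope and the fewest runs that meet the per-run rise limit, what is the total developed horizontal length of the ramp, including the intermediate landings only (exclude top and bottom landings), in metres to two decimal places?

⌈3591/760⌉ = 5 ramp runs. That means 4 intermediate landings.
Horizontal run for 3591 mm of rise at 1:12 is 3591 × 12 = 43092 mm.
Intermediate landings: 4 × 1525 = 6100 mm.
Developed length = 43092 + 6100 = 49192 mm.
= 49.19 m.

49.19 m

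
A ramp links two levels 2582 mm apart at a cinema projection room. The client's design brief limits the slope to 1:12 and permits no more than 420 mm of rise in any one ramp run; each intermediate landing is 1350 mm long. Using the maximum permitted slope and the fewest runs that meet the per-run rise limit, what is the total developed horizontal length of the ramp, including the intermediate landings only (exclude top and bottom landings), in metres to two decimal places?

39.08 m

⌈2582/420⌉ = 7 ramp runs. That means 6 intermediate landings.
Ramp run (horizontal) at 1:12: 2582 × 12 = 30984 mm.
6 intermediate landings contribute 6 × 1350 = 8100 mm.
Developed length = 30984 + 8100 = 39084 mm.
= 39.08 m.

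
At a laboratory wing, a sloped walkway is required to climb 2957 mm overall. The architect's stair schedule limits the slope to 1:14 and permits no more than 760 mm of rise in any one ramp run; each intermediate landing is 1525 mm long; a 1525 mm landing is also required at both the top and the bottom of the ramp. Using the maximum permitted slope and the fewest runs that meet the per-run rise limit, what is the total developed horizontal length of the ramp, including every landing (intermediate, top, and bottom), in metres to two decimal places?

2957 / 760 = 3.891 → round up to 4 ramp runs. That means 3 intermediate landings.
Horizontal run for 2957 mm of rise at 1:14 is 2957 × 14 = 41398 mm.
3 intermediate landings contribute 3 × 1525 = 4575 mm.
Top and bottom landings: 2 × 1525 = 3050 mm.
Total = 41398 + 4575 + 3050 = 49023 mm.
= 49.02 m.

49.02 m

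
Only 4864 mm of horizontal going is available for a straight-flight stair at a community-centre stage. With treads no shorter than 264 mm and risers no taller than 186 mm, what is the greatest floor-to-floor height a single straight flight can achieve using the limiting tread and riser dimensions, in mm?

3534 mm

Treads that fit: ⌊4864 / 264⌋ = 18.
Risers = treads + 1 = 19.
Maximum height = 19 × 186 = 3534 mm.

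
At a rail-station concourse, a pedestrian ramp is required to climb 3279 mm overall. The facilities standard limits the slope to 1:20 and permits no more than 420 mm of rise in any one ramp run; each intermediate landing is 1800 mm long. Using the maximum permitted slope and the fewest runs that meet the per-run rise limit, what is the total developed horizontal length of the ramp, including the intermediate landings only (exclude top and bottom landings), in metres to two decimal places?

3279 / 420 = 7.807 → round up to 8 ramp runs. That means 7 intermediate landings.
Ramp run (horizontal) at 1:20: 3279 × 20 = 65580 mm.
Intermediate landings: 7 × 1800 = 12600 mm.
Total developed length = 65580 + 12600 = 78180 mm.
= 78.18 m.

78.18 m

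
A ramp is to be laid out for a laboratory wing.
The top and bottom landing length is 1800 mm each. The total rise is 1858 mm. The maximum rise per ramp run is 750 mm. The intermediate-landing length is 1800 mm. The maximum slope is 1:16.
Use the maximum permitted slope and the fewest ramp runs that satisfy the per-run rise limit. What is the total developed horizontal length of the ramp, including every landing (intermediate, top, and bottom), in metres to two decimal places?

36.93 m

1858 / 750 = 2.48, so 3 ramp runs are needed. That means 2 intermediate landings.
Ramp run (horizontal) at 1:16: 1858 × 16 = 29728 mm.
Intermediate landings: 2 × 1800 = 3600 mm.
Top and bottom landings: 2 × 1800 = 3600 mm.
Total = 29728 + 3600 + 3600 = 36928 mm.
= 36.93 m.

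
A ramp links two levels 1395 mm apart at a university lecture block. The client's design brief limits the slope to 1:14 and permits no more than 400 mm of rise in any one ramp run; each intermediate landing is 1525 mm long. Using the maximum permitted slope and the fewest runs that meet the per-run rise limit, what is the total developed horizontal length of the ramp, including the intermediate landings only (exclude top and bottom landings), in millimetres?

At most 400 each: 1395/400 = 3.49, giving 4 ramp runs. That means 3 intermediate landings.
Ramp run (horizontal) at 1:14: 1395 × 14 = 19530 mm.
Intermediate landings: 3 × 1525 = 4575 mm.
Developed length = 19530 + 4575 = 24105 mm.

24105 mm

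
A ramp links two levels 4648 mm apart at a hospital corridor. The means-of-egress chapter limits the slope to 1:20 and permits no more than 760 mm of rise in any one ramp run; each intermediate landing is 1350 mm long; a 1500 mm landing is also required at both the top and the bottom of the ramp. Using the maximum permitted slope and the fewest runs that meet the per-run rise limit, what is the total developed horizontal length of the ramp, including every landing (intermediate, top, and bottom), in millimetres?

104060 mm

4648 / 760 = 6.12, so 7 ramp runs are needed. That means 6 intermediate landings.
Horizontal run for 4648 mm of rise at 1:20 is 4648 × 20 = 92960 mm.
Intermediate landings: 6 × 1350 = 8100 mm.
Top and bottom landings: 2 × 1500 = 3000 mm.
Total = 92960 + 8100 + 3000 = 104060 mm.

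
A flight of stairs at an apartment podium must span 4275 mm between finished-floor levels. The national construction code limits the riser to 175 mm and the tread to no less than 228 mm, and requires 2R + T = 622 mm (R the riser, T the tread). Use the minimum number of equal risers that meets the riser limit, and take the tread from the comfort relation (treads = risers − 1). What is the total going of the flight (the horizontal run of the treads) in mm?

4275 / 175 = 24.43, so 25 risers are needed.
R = 4275 ÷ 25 = 171 mm.
Tread T = 622 − 2 × 171 = 280 mm (≥ 228 mm).
Going = (25 − 1) × 280 = 6720 mm.

6720 mm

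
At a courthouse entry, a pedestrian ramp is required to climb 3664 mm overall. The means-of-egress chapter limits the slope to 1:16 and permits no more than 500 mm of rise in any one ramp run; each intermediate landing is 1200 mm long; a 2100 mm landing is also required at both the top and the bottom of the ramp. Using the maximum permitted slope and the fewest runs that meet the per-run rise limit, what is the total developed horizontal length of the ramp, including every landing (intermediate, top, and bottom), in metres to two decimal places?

At most 500 each: 3664/500 = 7.33, giving 8 ramp runs. That means 7 intermediate landings.
Ramp run (horizontal) at 1:16: 3664 × 16 = 58624 mm.
Intermediate landings: 7 × 1200 = 8400 mm.
Top and bottom landings: 2 × 2100 = 4200 mm.
Total = 58624 + 8400 + 4200 = 71224 mm.
= 71.22 m.

71.22 m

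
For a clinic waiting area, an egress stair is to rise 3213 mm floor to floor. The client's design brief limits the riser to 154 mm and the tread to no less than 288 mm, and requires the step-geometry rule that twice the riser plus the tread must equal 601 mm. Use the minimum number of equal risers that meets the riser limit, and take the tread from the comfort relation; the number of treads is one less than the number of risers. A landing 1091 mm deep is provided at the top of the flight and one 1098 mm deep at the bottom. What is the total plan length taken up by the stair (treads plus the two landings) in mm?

3213 / 154 = 20.86, so 21 risers are needed.
R = 3213 ÷ 21 = 153 mm.
T = 601 − 2·153 = 295 mm, which satisfies the 288 mm minimum.
Going = (21 − 1) × 295 = 5900 mm.
Add landings: 5900 + 1091 + 1098 = 8089 mm.

8089 mm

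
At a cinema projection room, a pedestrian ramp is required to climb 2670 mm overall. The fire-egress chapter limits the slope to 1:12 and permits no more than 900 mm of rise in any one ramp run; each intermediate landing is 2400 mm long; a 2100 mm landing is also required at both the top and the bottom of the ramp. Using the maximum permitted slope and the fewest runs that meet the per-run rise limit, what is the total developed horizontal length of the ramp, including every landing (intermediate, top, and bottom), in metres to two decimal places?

41.04 m

2670 / 900 = 2.967 → round up to 3 ramp runs. That means 2 intermediate landings.
Ramp run (horizontal) at 1:12: 2670 × 12 = 32040 mm.
Intermediate landings: 2 × 2400 = 4800 mm.
Top and bottom landings: 2 × 2100 = 4200 mm.
Total = 32040 + 4800 + 4200 = 41040 mm.
= 41.04 m.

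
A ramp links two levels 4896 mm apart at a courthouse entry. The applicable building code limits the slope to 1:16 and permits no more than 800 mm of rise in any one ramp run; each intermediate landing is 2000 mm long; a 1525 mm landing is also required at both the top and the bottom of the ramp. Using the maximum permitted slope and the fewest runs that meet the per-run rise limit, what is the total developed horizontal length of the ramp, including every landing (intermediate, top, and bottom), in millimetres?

93386 mm

⌈4896/800⌉ = 7 ramp runs. That means 6 intermediate landings.
Ramp run (horizontal) at 1:16: 4896 × 16 = 78336 mm.
Intermediate landings: 6 × 2000 = 12000 mm.
Top and bottom landings: 2 × 1525 = 3050 mm.
Total = 78336 + 12000 + 3050 = 93386 mm.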